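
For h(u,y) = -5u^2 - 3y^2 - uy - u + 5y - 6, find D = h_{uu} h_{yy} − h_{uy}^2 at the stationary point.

59

∂h/∂u = -10u - y - 1 = 0 and ∂h/∂y = -u - 6y + 5 = 0, so (u, y) = (-11/59, 51/59).
The Hessian has h_{uu} = -10, h_{yy} = -6, h_{uy} = -1, giving D = 59 > 0 with h_{uu} < 0, so the point is a local maximum.
D = (-10)·(-6) − (-1)^2 = 59.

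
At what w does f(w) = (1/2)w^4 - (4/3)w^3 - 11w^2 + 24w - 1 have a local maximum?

Critical points: f'(w) = 2w^3 - 4w^2 - 22w + 24 vanishes at w = -3, 1, 4.
Since f''(w) = 6w^2 - 8w - 22, we get f''(-3) = 56 > 0 ⇒ local minimum; f''(1) = -24 < 0 ⇒ local maximum; f''(4) = 42 > 0 ⇒ local minimum.
So the local maximum value is f(1) = 67/6.

1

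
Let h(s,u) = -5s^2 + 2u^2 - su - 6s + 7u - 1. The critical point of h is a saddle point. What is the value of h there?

∂h/∂s = -10s - u - 6 = 0 and ∂h/∂u = -s + 4u + 7 = 0, so (s, u) = (-17/41, -76/41).
The Hessian has h_{ss} = -10, h_{uu} = 4, h_{su} = -1, giving D = -41 < 0, so the point is a saddle point.
h(-17/41, -76/41) = -256/41.

-256/41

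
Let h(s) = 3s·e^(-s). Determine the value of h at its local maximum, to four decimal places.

1.1036

h'(s) = 3·e^(-s) + (3s)·(-1)·e^(-s) = (-3s + 3)·e^(-s). Since e^(-s) > 0, the only critical point is s = 1.
h''(1) has the same sign as -3 < 0, so this is a local maximum.
h(1) = (3)·e^(-1) ≈ 1.1036.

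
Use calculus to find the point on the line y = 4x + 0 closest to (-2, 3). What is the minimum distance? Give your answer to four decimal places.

2.6679

Minimize D(x)^2 = (x + 2)^2 + (4x - 3)^2.
d/dx[D^2] = 2(x + 2) + 2·4·(4x - 3) = 0 ⇒ x = 10/17.
Then y = 40/17 and the distance is √(121/17) ≈ 2.6679.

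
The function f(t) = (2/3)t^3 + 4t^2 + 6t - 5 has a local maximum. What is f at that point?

f'(t) = 2t^2 + 8t + 6 = 0 at t = -3, -1.
Since f''(t) = 4t + 8, we get f''(-3) = -4 < 0 ⇒ local maximum; f''(-1) = 4 > 0 ⇒ local minimum.
The local maximum is f(-3) = -5.

-5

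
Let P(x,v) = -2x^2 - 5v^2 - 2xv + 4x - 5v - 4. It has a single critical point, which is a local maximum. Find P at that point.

∂P/∂x = -4x - 2v + 4 = 0 and ∂P/∂v = -2x - 10v - 5 = 0, so (x, v) = (25/18, -7/9).
The Hessian has P_{xx} = -4, P_{vv} = -10, P_{xv} = -2, giving D = 36 > 0 with P_{xx} < 0, so the point is a local maximum.
P(25/18, -7/9) = 13/18.

13/18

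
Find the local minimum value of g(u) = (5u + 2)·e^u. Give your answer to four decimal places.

By the product rule, g'(u) = (5u + 7)·e^u. Since e^u > 0, the only critical point is u = -7/5.
g''(-7/5) has the same sign as 5 > 0, so this is a local minimum.
g(-7/5) = (-5)·e^(-7/5) ≈ -1.2330.

-1.2330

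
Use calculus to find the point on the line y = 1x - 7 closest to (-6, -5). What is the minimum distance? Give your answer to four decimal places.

5.6569

Minimize D(x)^2 = (x + 6)^2 + (x - 2)^2.
d/dx[D^2] = 2(x + 6) + 2·1·(x - 2) = 0 ⇒ x = -2.
Then y = -9 and the distance is √(32) ≈ 5.6569.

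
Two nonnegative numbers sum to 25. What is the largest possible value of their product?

With x + y = 25, the product is P(x) = x(25 − x).
P'(x) = 25 − 2x = 0 gives x = 25/2; P'' = −2 < 0, so this is the maximum.
P = 25/2·25/2 = 625/4.

625/4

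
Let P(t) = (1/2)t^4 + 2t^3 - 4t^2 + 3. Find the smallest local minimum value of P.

P'(t) = 2t^3 + 6t^2 - 8t. Setting P'(t) = 0 gives t ∈ {-4, 0, 1}.
P''(t) = 6t^2 + 12t - 8. P''(-4) = 40 > 0 ⇒ local minimum; P''(0) = -8 < 0 ⇒ local maximum; P''(1) = 10 > 0 ⇒ local minimum.
So the smallest local minimum value is P(-4) = -61.

-61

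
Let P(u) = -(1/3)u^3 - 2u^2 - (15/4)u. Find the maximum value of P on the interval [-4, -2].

Differentiating, P'(u) = -u^2 - 4u - 15/4; whose only zero in [-4, -2] is u = -5/2.
Candidates: P(-4) = 13/3,  P(-5/2) = 25/12,  P(-2) = 13/6.
Hence the absolute maximum is 13/3 at u = -4.

13/3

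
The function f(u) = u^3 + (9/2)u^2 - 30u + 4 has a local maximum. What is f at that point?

Critical points: f'(u) = 3u^2 + 9u - 30 vanishes at u = -5, 2.
f''(u) = 6u + 9. f''(-5) = -21 < 0 ⇒ local maximum; f''(2) = 21 > 0 ⇒ local minimum.
Thus f has its local maximum at u = -5, with value 283/2.

283/2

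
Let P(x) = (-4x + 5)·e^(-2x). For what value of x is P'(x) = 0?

By the product rule, P'(x) = (8x - 14)·e^(-2x). Since e^(-2x) > 0, the only critical point is x = 7/4.
P''(7/4) has the same sign as 8 > 0, so this is a local minimum.
P(7/4) = (-2)·e^(-7/2) ≈ -0.0604.

7/4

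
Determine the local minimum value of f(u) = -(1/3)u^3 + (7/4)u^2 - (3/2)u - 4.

Critical points: f'(u) = -u^2 + (7/2)u - 3/2 vanishes at u = 1/2, 3.
f''(u) = -2u + 7/2. f''(1/2) = 5/2 > 0 ⇒ local minimum; f''(3) = -5/2 < 0 ⇒ local maximum.
The local minimum is f(1/2) = -209/48.

-209/48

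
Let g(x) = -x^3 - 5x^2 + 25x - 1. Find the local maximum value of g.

598/27

g'(x) = -3x^2 - 10x + 25 = 0 at x = -5, 5/3.
Second-derivative test with g''(x) = -6x - 10: g''(-5) = 20 > 0 ⇒ local minimum; g''(5/3) = -20 < 0 ⇒ local maximum.
The local maximum is g(5/3) = 598/27.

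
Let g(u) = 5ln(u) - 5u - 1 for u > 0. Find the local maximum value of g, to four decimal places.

-6.0000

g'(u) = 5/u − 5 = 0 gives u = 1.
g''(u) = -5/u², which is negative for u > 0, so this is a local maximum.
g(1) = 5·ln(1) - 5 - 1 ≈ -6.0000.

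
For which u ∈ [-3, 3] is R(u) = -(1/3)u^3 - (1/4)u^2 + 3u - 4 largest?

The derivative is -u^2 - (1/2)u + 3, which vanishes at u = -2 and u = 3/2.
Compare values at every candidate in [-3, 3]: R(-3) = -25/4,  R(-2) = -25/3,  R(3/2) = -19/16,  R(3) = -25/4.
So the maximum is R(3/2) = -19/16.

3/2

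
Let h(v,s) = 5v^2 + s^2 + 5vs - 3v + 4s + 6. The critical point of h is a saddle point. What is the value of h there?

∂h/∂v = 10v + 5s - 3 = 0 and ∂h/∂s = 5v + 2s + 4 = 0, so (v, s) = (-26/5, 11).
The Hessian has h_{vv} = 10, h_{ss} = 2, h_{vs} = 5, giving D = -5 < 0, so the point is a saddle point.
h(-26/5, 11) = 179/5.

179/5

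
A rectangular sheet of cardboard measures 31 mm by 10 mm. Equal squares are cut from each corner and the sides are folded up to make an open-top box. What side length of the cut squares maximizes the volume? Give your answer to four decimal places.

With cut size x, the volume is V(x) = x(31 − 2x)(10 − 2x) for 0 < x < 5.
V'(x) = 12x^2 − 164x + 310. Setting V'(x) = 0 gives x ≈ 2.2659 (the root in (0, 5)).
V''(x) = 24x − 164 is negative there, so this is the maximum; V ≈ 327.9514.

2.2659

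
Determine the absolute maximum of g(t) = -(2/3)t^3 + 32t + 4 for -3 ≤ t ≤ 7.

268/3

The derivative is -2t^2 + 32, whose only zero in [-3, 7] is t = 4.
Candidates: g(-3) = -74; g(4) = 268/3; g(7) = -2/3.
So the maximum is g(4) = 268/3.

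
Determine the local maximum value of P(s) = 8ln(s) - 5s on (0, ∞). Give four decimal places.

P'(s) = 8/s − 5 = 0 gives s = 8/5.
P''(s) = -8/s², which is negative for s > 0, so this is a local maximum.
P(8/5) = 8·ln(8/5) - 8 ≈ -4.2400.

-4.2400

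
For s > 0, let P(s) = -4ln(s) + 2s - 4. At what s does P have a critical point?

2

P'(s) = -4/s + 2 = 0 gives s = 2.
P''(s) = 4/s², which is positive for s > 0, so this is a local minimum.
P(2) = -4·ln(2) + 4 - 4 ≈ -2.7726.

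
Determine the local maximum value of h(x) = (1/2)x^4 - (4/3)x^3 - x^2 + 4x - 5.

-17/6

h'(x) = 2x^3 - 4x^2 - 2x + 4. Setting h'(x) = 0 gives x ∈ {-1, 1, 2}.
h''(x) = 6x^2 - 8x - 2. h''(-1) = 12 > 0 ⇒ local minimum; h''(1) = -4 < 0 ⇒ local maximum; h''(2) = 6 > 0 ⇒ local minimum.
Thus h has its local maximum at x = 1, with value -17/6.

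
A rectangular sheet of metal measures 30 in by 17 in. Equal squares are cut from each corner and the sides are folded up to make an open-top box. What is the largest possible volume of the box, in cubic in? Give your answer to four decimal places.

805.0048

With cut size x, the volume is V(x) = x(30 − 2x)(17 − 2x) for 0 < x < 8.5.
V'(x) = 12x^2 − 188x + 510. Setting V'(x) = 0 gives x ≈ 3.4904 (the root in (0, 8.5)).
V''(x) = 24x − 188 is negative there, so this is the maximum; V ≈ 805.0048.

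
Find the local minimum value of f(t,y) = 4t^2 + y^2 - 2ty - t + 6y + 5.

-73/12

∂f/∂t = 8t - 2y - 1 = 0 and ∂f/∂y = -2t + 2y + 6 = 0, so (t, y) = (-5/6, -23/6).
The Hessian has f_{tt} = 8, f_{yy} = 2, f_{ty} = -2, giving D = 12 > 0 with f_{tt} > 0, so the point is a local minimum.
f(-5/6, -23/6) = -73/12.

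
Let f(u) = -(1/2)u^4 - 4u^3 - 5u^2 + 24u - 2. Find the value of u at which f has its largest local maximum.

1

f'(u) = -2u^3 - 12u^2 - 10u + 24 = 0 at u = -4, -3, 1.
f''(u) = -6u^2 - 24u - 10. f''(-4) = -10 < 0 ⇒ local maximum; f''(-3) = 8 > 0 ⇒ local minimum; f''(1) = -40 < 0 ⇒ local maximum.
So the largest local maximum value is f(1) = 25/2.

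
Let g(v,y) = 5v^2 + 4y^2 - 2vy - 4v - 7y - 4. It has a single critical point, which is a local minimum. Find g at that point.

-669/76

∂g/∂v = 10v - 2y - 4 = 0 and ∂g/∂y = -2v + 8y - 7 = 0, so (v, y) = (23/38, 39/38).
The Hessian has g_{vv} = 10, g_{yy} = 8, g_{vy} = -2, giving D = 76 > 0 with g_{vv} > 0, so the point is a local minimum.
g(23/38, 39/38) = -669/76.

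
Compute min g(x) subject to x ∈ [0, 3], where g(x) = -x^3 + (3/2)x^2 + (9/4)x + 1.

-23/4

Differentiating, g'(x) = -3x^2 + 3x + 9/4; whose only zero in [0, 3] is x = 3/2.
Compare values at every candidate in [0, 3]: g(0) = 1,  g(3/2) = 35/8,  g(3) = -23/4.
Hence the absolute minimum is -23/4 at x = 3.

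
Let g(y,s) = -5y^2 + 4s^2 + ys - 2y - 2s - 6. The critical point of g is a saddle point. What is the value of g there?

∂g/∂y = -10y + s - 2 = 0 and ∂g/∂s = y + 8s - 2 = 0, so (y, s) = (-14/81, 22/81).
The Hessian has g_{yy} = -10, g_{ss} = 8, g_{ys} = 1, giving D = -81 < 0, so the point is a saddle point.
g(-14/81, 22/81) = -494/81.

-494/81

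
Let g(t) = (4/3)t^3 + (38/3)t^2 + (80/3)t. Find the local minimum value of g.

g'(t) = 4t^2 + (76/3)t + 80/3 = 0 at t = -5, -4/3.
g''(t) = 8t + 76/3. g''(-5) = -44/3 < 0 ⇒ local maximum; g''(-4/3) = 44/3 > 0 ⇒ local minimum.
Thus g has its local minimum at t = -4/3, with value -1312/81.

-1312/81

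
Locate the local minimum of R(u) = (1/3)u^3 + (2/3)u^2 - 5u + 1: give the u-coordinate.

R'(u) = u^2 + (4/3)u - 5 = 0 at u = -3, 5/3.
Since R''(u) = 2u + 4/3, we get R''(-3) = -14/3 < 0 ⇒ local maximum; R''(5/3) = 14/3 > 0 ⇒ local minimum.
So the local minimum value is R(5/3) = -319/81.

5/3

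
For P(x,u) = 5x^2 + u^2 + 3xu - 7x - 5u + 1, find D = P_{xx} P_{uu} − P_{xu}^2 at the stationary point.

11

∂P/∂x = 10x + 3u - 7 = 0 and ∂P/∂u = 3x + 2u - 5 = 0, so (x, u) = (-1/11, 29/11).
The Hessian has P_{xx} = 10, P_{uu} = 2, P_{xu} = 3, giving D = 11 > 0 with P_{xx} > 0, so the point is a local minimum.
D = (10)·(2) − (3)^2 = 11.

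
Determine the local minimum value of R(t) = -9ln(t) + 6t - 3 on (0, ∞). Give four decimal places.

2.3508

R'(t) = -9/t + 6 = 0 gives t = 3/2.
R''(t) = 9/t², which is positive for t > 0, so this is a local minimum.
R(3/2) = -9·ln(3/2) + 9 - 3 ≈ 2.3508.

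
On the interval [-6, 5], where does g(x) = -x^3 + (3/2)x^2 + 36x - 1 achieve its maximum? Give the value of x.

4

Differentiating, g'(x) = -3x^2 + 3x + 36; which vanishes at x = -3 and x = 4.
Compare values at every candidate in [-6, 5]: g(-6) = 53; g(-3) = -137/2; g(4) = 103; g(5) = 183/2.
Hence the absolute maximum is 103 at x = 4.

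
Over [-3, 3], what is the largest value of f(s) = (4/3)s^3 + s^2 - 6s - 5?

22

The derivative is 4s^2 + 2s - 6, which vanishes at s = -3/2 and s = 1.
Compare values at every candidate in [-3, 3]: f(-3) = -14, f(-3/2) = 7/4, f(1) = -26/3, f(3) = 22.
So the maximum is f(3) = 22.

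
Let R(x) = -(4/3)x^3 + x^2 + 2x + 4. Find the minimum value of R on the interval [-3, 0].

R'(x) = -4x^2 + 2x + 2, whose only zero in [-3, 0] is x = -1/2.
Compare values at every candidate in [-3, 0]: R(-3) = 43,  R(-1/2) = 41/12,  R(0) = 4.
The minimum over the interval is 41/12, attained at x = -1/2.

41/12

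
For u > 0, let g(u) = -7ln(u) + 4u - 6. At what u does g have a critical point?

g'(u) = -7/u + 4 = 0 gives u = 7/4.
g''(u) = 7/u², which is positive for u > 0, so this is a local minimum.
g(7/4) = -7·ln(7/4) + 7 - 6 ≈ -2.9173.

7/4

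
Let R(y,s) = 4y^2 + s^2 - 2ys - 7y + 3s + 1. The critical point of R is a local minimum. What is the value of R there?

-31/12

∂R/∂y = 8y - 2s - 7 = 0 and ∂R/∂s = -2y + 2s + 3 = 0, so (y, s) = (2/3, -5/6).
The Hessian has R_{yy} = 8, R_{ss} = 2, R_{ys} = -2, giving D = 12 > 0 with R_{yy} > 0, so the point is a local minimum.
R(2/3, -5/6) = -31/12.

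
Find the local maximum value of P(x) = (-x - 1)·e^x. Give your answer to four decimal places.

0.1353

P'(x) = (-1)·e^x + (-x - 1)·1·e^x = (-x - 2)·e^x. Since e^x > 0, the only critical point is x = -2.
P''(-2) has the same sign as -1 < 0, so this is a local maximum.
P(-2) = (1)·e^(-2) ≈ 0.1353.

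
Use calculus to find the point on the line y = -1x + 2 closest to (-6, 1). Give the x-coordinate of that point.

Minimize D(x)^2 = (x + 6)^2 + (-x + 1)^2.
d/dx[D^2] = 2(x + 6) + 2·(-1)·(-x + 1) = 0 ⇒ x = -5/2.
Then y = 9/2 and the distance is √(49/2) ≈ 4.9497.

-5/2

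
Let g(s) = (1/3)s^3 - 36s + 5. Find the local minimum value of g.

g'(s) = s^2 - 36. Setting g'(s) = 0 gives s ∈ {-6, 6}.
Since g''(s) = 2s, we get g''(-6) = -12 < 0 ⇒ local maximum; g''(6) = 12 > 0 ⇒ local minimum.
Thus g has its local minimum at s = 6, with value -139.

-139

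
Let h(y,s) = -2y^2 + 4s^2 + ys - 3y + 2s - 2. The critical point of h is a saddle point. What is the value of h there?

∂h/∂y = -4y + s - 3 = 0 and ∂h/∂s = y + 8s + 2 = 0, so (y, s) = (-26/33, -5/33).
The Hessian has h_{yy} = -4, h_{ss} = 8, h_{ys} = 1, giving D = -33 < 0, so the point is a saddle point.
h(-26/33, -5/33) = -32/33.

-32/33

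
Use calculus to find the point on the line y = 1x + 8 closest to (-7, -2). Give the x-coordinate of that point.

-17/2

Minimize D(x)^2 = (x + 7)^2 + (x + 10)^2.
d/dx[D^2] = 2(x + 7) + 2·1·(x + 10) = 0 ⇒ x = -17/2.
Then y = -1/2 and the distance is √(9/2) ≈ 2.1213.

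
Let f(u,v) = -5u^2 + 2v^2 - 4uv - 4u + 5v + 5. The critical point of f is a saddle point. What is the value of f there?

107/56

∂f/∂u = -10u - 4v - 4 = 0 and ∂f/∂v = -4u + 4v + 5 = 0, so (u, v) = (1/14, -33/28).
The Hessian has f_{uu} = -10, f_{vv} = 4, f_{uv} = -4, giving D = -56 < 0, so the point is a saddle point.
f(1/14, -33/28) = 107/56.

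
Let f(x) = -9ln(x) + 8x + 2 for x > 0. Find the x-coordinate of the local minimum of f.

f'(x) = -9/x + 8 = 0 gives x = 9/8.
f''(x) = 9/x², which is positive for x > 0, so this is a local minimum.
f(9/8) = -9·ln(9/8) + 9 + 2 ≈ 9.9400.

9/8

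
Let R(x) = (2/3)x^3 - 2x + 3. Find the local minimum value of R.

5/3

R'(x) = 2x^2 - 2. Setting R'(x) = 0 gives x ∈ {-1, 1}.
Since R''(x) = 4x, we get R''(-1) = -4 < 0 ⇒ local maximum; R''(1) = 4 > 0 ⇒ local minimum.
Thus R has its local minimum at x = 1, with value 5/3.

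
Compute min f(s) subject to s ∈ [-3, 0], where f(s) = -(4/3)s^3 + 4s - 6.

The derivative is -4s^2 + 4, whose only zero in [-3, 0] is s = -1.
Evaluating at the critical points and endpoints: f(-3) = 18; f(-1) = -26/3; f(0) = -6.
Hence the absolute minimum is -26/3 at s = -1.

-26/3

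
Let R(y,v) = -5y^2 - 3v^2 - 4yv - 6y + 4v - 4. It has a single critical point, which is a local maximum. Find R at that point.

∂R/∂y = -10y - 4v - 6 = 0 and ∂R/∂v = -4y - 6v + 4 = 0, so (y, v) = (-13/11, 16/11).
The Hessian has R_{yy} = -10, R_{vv} = -6, R_{yv} = -4, giving D = 44 > 0 with R_{yy} < 0, so the point is a local maximum.
R(-13/11, 16/11) = 27/11.

27/11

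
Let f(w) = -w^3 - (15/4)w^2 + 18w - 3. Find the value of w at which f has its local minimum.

-4

f'(w) = -3w^2 - (15/2)w + 18. Setting f'(w) = 0 gives w ∈ {-4, 3/2}.
Since f''(w) = -6w - 15/2, we get f''(-4) = 33/2 > 0 ⇒ local minimum; f''(3/2) = -33/2 < 0 ⇒ local maximum.
The local minimum is f(-4) = -71.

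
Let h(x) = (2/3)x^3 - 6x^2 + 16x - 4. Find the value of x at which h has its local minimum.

h'(x) = 2x^2 - 12x + 16 = 0 at x = 2, 4.
Second-derivative test with h''(x) = 4x - 12: h''(2) = -4 < 0 ⇒ local maximum; h''(4) = 4 > 0 ⇒ local minimum.
So the local minimum value is h(4) = 20/3.

4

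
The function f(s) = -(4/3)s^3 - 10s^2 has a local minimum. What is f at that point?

Critical points: f'(s) = -4s^2 - 20s vanishes at s = -5, 0.
Since f''(s) = -8s - 20, we get f''(-5) = 20 > 0 ⇒ local minimum; f''(0) = -20 < 0 ⇒ local maximum.
The local minimum is f(-5) = -250/3.

-250/3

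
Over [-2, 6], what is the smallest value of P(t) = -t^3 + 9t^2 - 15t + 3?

-4

The derivative is -3t^2 + 18t - 15, which vanishes at t = 1 and t = 5.
Evaluating at the critical points and endpoints: P(-2) = 77, P(1) = -4, P(5) = 28, P(6) = 21.
So the minimum is P(1) = -4.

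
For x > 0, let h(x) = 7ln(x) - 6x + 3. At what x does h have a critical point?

h'(x) = 7/x − 6 = 0 gives x = 7/6.
h''(x) = -7/x², which is negative for x > 0, so this is a local maximum.
h(7/6) = 7·ln(7/6) - 7 + 3 ≈ -2.9209.

7/6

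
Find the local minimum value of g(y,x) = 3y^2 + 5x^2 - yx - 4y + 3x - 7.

∂g/∂y = 6y - x - 4 = 0 and ∂g/∂x = -y + 10x + 3 = 0, so (y, x) = (37/59, -14/59).
The Hessian has g_{yy} = 6, g_{xx} = 10, g_{yx} = -1, giving D = 59 > 0 with g_{yy} > 0, so the point is a local minimum.
g(37/59, -14/59) = -508/59.

-508/59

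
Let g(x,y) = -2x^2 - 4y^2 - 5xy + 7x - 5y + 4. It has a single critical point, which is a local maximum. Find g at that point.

∂g/∂x = -4x - 5y + 7 = 0 and ∂g/∂y = -5x - 8y - 5 = 0, so (x, y) = (81/7, -55/7).
The Hessian has g_{xx} = -4, g_{yy} = -8, g_{xy} = -5, giving D = 7 > 0 with g_{xx} < 0, so the point is a local maximum.
g(81/7, -55/7) = 449/7.

449/7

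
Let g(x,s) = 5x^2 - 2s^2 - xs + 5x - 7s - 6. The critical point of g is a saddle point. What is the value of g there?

-86/41

∂g/∂x = 10x - s + 5 = 0 and ∂g/∂s = -x - 4s - 7 = 0, so (x, s) = (-27/41, -65/41).
The Hessian has g_{xx} = 10, g_{ss} = -4, g_{xs} = -1, giving D = -41 < 0, so the point is a saddle point.
g(-27/41, -65/41) = -86/41.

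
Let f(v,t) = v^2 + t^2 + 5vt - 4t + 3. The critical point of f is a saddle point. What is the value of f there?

79/21

∂f/∂v = 2v + 5t = 0 and ∂f/∂t = 5v + 2t - 4 = 0, so (v, t) = (20/21, -8/21).
The Hessian has f_{vv} = 2, f_{tt} = 2, f_{vt} = 5, giving D = -21 < 0, so the point is a saddle point.
f(20/21, -8/21) = 79/21.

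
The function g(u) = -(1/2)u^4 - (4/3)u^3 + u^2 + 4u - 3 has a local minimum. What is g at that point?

-31/6

g'(u) = -2u^3 - 4u^2 + 2u + 4 = 0 at u = -2, -1, 1.
g''(u) = -6u^2 - 8u + 2. g''(-2) = -6 < 0 ⇒ local maximum; g''(-1) = 4 > 0 ⇒ local minimum; g''(1) = -12 < 0 ⇒ local maximum.
The local minimum is g(-1) = -31/6.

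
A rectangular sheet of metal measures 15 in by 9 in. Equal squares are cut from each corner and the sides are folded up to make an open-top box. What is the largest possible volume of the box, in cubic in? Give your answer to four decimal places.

110.8191

With cut size x, the volume is V(x) = x(15 − 2x)(9 − 2x) for 0 < x < 4.5.
V'(x) = 12x^2 − 96x + 135. Setting V'(x) = 0 gives x ≈ 1.8206 (the root in (0, 4.5)).
V''(x) = 24x − 96 is negative there, so this is the maximum; V ≈ 110.8191.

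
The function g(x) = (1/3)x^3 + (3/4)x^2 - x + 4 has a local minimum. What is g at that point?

179/48

Critical points: g'(x) = x^2 + (3/2)x - 1 vanishes at x = -2, 1/2.
Since g''(x) = 2x + 3/2, we get g''(-2) = -5/2 < 0 ⇒ local maximum; g''(1/2) = 5/2 > 0 ⇒ local minimum.
So the local minimum value is g(1/2) = 179/48.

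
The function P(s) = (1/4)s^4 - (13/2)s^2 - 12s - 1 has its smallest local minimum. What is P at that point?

-89

P'(s) = s^3 - 13s - 12 = 0 at s = -3, -1, 4.
P''(s) = 3s^2 - 13. P''(-3) = 14 > 0 ⇒ local minimum; P''(-1) = -10 < 0 ⇒ local maximum; P''(4) = 35 > 0 ⇒ local minimum.
The smallest local minimum is P(4) = -89.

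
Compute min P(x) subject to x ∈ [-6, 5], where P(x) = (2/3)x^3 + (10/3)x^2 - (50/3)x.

-1250/81

P'(x) = 2x^2 + (20/3)x - 50/3, which vanishes at x = -5 and x = 5/3.
Evaluating at the critical points and endpoints: P(-6) = 76,  P(-5) = 250/3,  P(5/3) = -1250/81,  P(5) = 250/3.
So the minimum is P(5/3) = -1250/81.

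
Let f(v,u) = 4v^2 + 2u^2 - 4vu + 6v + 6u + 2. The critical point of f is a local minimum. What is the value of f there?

-41/2

∂f/∂v = 8v - 4u + 6 = 0 and ∂f/∂u = -4v + 4u + 6 = 0, so (v, u) = (-3, -9/2).
The Hessian has f_{vv} = 8, f_{uu} = 4, f_{vu} = -4, giving D = 16 > 0 with f_{vv} > 0, so the point is a local minimum.
f(-3, -9/2) = -41/2.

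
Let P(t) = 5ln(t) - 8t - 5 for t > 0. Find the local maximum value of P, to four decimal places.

-12.3500

P'(t) = 5/t − 8 = 0 gives t = 5/8.
P''(t) = -5/t², which is negative for t > 0, so this is a local maximum.
P(5/8) = 5·ln(5/8) - 5 - 5 ≈ -12.3500.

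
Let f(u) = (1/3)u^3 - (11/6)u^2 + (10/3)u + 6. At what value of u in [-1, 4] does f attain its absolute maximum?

4

f'(u) = u^2 - (11/3)u + 10/3, which vanishes at u = 5/3 and u = 2.
Evaluating at the critical points and endpoints: f(-1) = 1/2,  f(5/3) = 1297/162,  f(2) = 8,  f(4) = 34/3.
The maximum over the interval is 34/3, attained at u = 4.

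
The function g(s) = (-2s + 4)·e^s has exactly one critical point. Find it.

1

Differentiating with the product rule gives g'(s) = (-2s + 2)·e^s. Since e^s > 0, the only critical point is s = 1.
g''(1) has the same sign as -2 < 0, so this is a local maximum.
g(1) = (2)·e^(1) ≈ 5.4366.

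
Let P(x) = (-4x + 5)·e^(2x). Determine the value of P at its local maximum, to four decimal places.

8.9634

Differentiating with the product rule gives P'(x) = (-8x + 6)·e^(2x). Since e^(2x) > 0, the only critical point is x = 3/4.
P''(3/4) has the same sign as -8 < 0, so this is a local maximum.
P(3/4) = (2)·e^(3/2) ≈ 8.9634.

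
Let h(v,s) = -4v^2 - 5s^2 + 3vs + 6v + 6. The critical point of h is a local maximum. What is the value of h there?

606/71

∂h/∂v = -8v + 3s + 6 = 0 and ∂h/∂s = 3v - 10s = 0, so (v, s) = (60/71, 18/71).
The Hessian has h_{vv} = -8, h_{ss} = -10, h_{vs} = 3, giving D = 71 > 0 with h_{vv} < 0, so the point is a local maximum.
h(60/71, 18/71) = 606/71.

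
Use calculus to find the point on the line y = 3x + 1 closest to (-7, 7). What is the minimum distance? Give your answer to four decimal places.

Minimize D(x)^2 = (x + 7)^2 + (3x - 6)^2.
d/dx[D^2] = 2(x + 7) + 2·3·(3x - 6) = 0 ⇒ x = 11/10.
Then y = 43/10 and the distance is √(729/10) ≈ 8.5381.

8.5381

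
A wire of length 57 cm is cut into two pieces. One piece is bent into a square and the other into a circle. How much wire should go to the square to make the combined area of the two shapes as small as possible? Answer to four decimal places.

31.9257

Let x be the length used for the square. Square side x/4; circle radius (57−x)/(2π).
A(x) = (x/4)² + π·((57−x)/(2π))² = x²/16 + (57−x)²/(4π) for 0 ≤ x ≤ 57. A'(x) = x/8 − (57−x)/(2π) = 0 gives x = 4·57/(π+4) ≈ 31.9257.
A'' = 1/8 + 1/(2π) > 0, so this gives the minimum combined area; x ≈ 31.9257 cm to the square.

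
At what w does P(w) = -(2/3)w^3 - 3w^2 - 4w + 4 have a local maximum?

-1

Critical points: P'(w) = -2w^2 - 6w - 4 vanishes at w = -2, -1.
P''(w) = -4w - 6. P''(-2) = 2 > 0 ⇒ local minimum; P''(-1) = -2 < 0 ⇒ local maximum.
Thus P has its local maximum at w = -1, with value 17/3.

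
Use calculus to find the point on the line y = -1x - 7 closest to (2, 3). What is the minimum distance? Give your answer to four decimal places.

8.4853

Minimize D(x)^2 = (x - 2)^2 + (-x - 10)^2.
d/dx[D^2] = 2(x - 2) + 2·(-1)·(-x - 10) = 0 ⇒ x = -4.
Then y = -3 and the distance is √(72) ≈ 8.4853.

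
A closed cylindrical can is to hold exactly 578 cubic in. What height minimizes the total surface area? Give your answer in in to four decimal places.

With radius r and height h, πr²h = 578 so h = 578/(πr²), and S(r) = 2πr² + 2πrh = 2πr² + 2·578/r.
S'(r) = 4πr − 2·578/r² = 0 ⇒ r³ = 578/(2π), so r ≈ 4.5142 and h = 2r ≈ 9.0284.
S''(r) = 4π + 4·578/r³ > 0, so this is the minimum; S ≈ 384.1196.

9.0284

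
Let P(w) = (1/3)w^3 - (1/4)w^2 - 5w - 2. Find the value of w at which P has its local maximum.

-2

P'(w) = w^2 - (1/2)w - 5 = 0 at w = -2, 5/2.
Since P''(w) = 2w - 1/2, we get P''(-2) = -9/2 < 0 ⇒ local maximum; P''(5/2) = 9/2 > 0 ⇒ local minimum.
The local maximum is P(-2) = 13/3.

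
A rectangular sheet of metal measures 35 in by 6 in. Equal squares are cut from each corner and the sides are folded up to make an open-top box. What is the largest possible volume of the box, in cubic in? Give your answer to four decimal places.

144.3150

With cut size x, the volume is V(x) = x(35 − 2x)(6 − 2x) for 0 < x < 3.
V'(x) = 12x^2 − 164x + 210. Setting V'(x) = 0 gives x ≈ 1.4301 (the root in (0, 3)).
V''(x) = 24x − 164 is negative there, so this is the maximum; V ≈ 144.3150.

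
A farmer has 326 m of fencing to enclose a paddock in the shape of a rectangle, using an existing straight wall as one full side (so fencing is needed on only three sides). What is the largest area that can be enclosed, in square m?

Let the sides perpendicular to the wall have length x and the parallel side y, so 2x + y = 326 and the area is A = xy = x(326 − 2x).
A'(x) = 326 − 4x = 0 gives x = 163/2, and A''(x) = −4 < 0 confirms a maximum.
Then y = 326 − 2·163/2 = 163 and A = 26569/2.

26569/2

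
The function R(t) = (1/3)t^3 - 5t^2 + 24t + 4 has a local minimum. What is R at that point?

R'(t) = t^2 - 10t + 24 = 0 at t = 4, 6.
R''(t) = 2t - 10. R''(4) = -2 < 0 ⇒ local maximum; R''(6) = 2 > 0 ⇒ local minimum.
The local minimum is R(6) = 40.

40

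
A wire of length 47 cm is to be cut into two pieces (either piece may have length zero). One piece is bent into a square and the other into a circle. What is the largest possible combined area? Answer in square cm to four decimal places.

175.7866

Let x be the length used for the square. Square side x/4; circle radius (47−x)/(2π).
A(x) = (x/4)² + π·((47−x)/(2π))² = x²/16 + (47−x)²/(4π) for 0 ≤ x ≤ 47. A'(x) = x/8 − (47−x)/(2π) = 0 gives x = 4·47/(π+4) ≈ 26.3247.
A'' > 0, so the interior critical point is a minimum; the maximum is at an endpoint. A(0) = 175.7866 and A(47) = 138.0625, so the largest area is 175.7866.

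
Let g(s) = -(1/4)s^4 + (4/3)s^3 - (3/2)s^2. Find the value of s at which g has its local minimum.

Critical points: g'(s) = -s^3 + 4s^2 - 3s vanishes at s = 0, 1, 3.
Second-derivative test with g''(s) = -3s^2 + 8s - 3: g''(0) = -3 < 0 ⇒ local maximum; g''(1) = 2 > 0 ⇒ local minimum; g''(3) = -6 < 0 ⇒ local maximum.
The local minimum is g(1) = -5/12.

1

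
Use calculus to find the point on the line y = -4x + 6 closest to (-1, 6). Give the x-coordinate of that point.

-1/17

Minimize D(x)^2 = (x + 1)^2 + (-4x)^2.
d/dx[D^2] = 2(x + 1) + 2·(-4)·(-4x) = 0 ⇒ x = -1/17.
Then y = 106/17 and the distance is √(16/17) ≈ 0.9701.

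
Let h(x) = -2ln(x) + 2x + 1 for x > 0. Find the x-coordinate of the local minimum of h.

h'(x) = -2/x + 2 = 0 gives x = 1.
h''(x) = 2/x², which is positive for x > 0, so this is a local minimum.
h(1) = -2·ln(1) + 2 + 1 ≈ 3.0000.

1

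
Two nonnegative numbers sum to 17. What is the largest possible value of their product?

With x + y = 17, the product is P(x) = x(17 − x).
P'(x) = 17 − 2x = 0 gives x = 17/2; P'' = −2 < 0, so this is the maximum.
P = 17/2·17/2 = 289/4.

289/4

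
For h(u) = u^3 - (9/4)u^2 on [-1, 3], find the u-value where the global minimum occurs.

-1

Differentiating, h'(u) = 3u^2 - (9/2)u; which vanishes at u = 0 and u = 3/2.
Compare values at every candidate in [-1, 3]: h(-1) = -13/4, h(0) = 0, h(3/2) = -27/16, h(3) = 27/4.
So the minimum is h(-1) = -13/4.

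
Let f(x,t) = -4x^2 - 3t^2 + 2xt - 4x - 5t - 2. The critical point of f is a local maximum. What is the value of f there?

25/11

∂f/∂x = -8x + 2t - 4 = 0 and ∂f/∂t = 2x - 6t - 5 = 0, so (x, t) = (-17/22, -12/11).
The Hessian has f_{xx} = -8, f_{tt} = -6, f_{xt} = 2, giving D = 44 > 0 with f_{xx} < 0, so the point is a local maximum.
f(-17/22, -12/11) = 25/11.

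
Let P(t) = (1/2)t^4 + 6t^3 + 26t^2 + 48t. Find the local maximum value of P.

-63/2

P'(t) = 2t^3 + 18t^2 + 52t + 48 = 0 at t = -4, -3, -2.
P''(t) = 6t^2 + 36t + 52. P''(-4) = 4 > 0 ⇒ local minimum; P''(-3) = -2 < 0 ⇒ local maximum; P''(-2) = 4 > 0 ⇒ local minimum.
So the local maximum value is P(-3) = -63/2.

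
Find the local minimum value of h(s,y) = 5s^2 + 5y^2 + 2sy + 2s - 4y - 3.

∂h/∂s = 10s + 2y + 2 = 0 and ∂h/∂y = 2s + 10y - 4 = 0, so (s, y) = (-7/24, 11/24).
The Hessian has h_{ss} = 10, h_{yy} = 10, h_{sy} = 2, giving D = 96 > 0 with h_{ss} > 0, so the point is a local minimum.
h(-7/24, 11/24) = -101/24.

-101/24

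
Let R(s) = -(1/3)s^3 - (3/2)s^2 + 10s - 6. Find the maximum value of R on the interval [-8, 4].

R'(s) = -s^2 - 3s + 10, which vanishes at s = -5 and s = 2.
Candidates: R(-8) = -34/3,  R(-5) = -311/6,  R(2) = 16/3,  R(4) = -34/3.
Hence the absolute maximum is 16/3 at s = 2.

16/3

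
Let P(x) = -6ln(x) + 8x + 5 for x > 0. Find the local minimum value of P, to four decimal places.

P'(x) = -6/x + 8 = 0 gives x = 3/4.
P''(x) = 6/x², which is positive for x > 0, so this is a local minimum.
P(3/4) = -6·ln(3/4) + 6 + 5 ≈ 12.7261.

12.7261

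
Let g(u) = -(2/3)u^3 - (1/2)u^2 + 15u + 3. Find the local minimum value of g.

Critical points: g'(u) = -2u^2 - u + 15 vanishes at u = -3, 5/2.
Second-derivative test with g''(u) = -4u - 1: g''(-3) = 11 > 0 ⇒ local minimum; g''(5/2) = -11 < 0 ⇒ local maximum.
Thus g has its local minimum at u = -3, with value -57/2.

-57/2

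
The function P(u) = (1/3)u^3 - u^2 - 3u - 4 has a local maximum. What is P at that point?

-7/3

P'(u) = u^2 - 2u - 3. Setting P'(u) = 0 gives u ∈ {-1, 3}.
P''(u) = 2u - 2. P''(-1) = -4 < 0 ⇒ local maximum; P''(3) = 4 > 0 ⇒ local minimum.
The local maximum is P(-1) = -7/3.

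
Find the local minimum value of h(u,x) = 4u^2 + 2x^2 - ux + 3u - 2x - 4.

-152/31

∂h/∂u = 8u - x + 3 = 0 and ∂h/∂x = -u + 4x - 2 = 0, so (u, x) = (-10/31, 13/31).
The Hessian has h_{uu} = 8, h_{xx} = 4, h_{ux} = -1, giving D = 31 > 0 with h_{uu} > 0, so the point is a local minimum.
h(-10/31, 13/31) = -152/31.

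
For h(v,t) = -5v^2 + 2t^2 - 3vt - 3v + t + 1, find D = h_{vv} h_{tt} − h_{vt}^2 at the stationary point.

∂h/∂v = -10v - 3t - 3 = 0 and ∂h/∂t = -3v + 4t + 1 = 0, so (v, t) = (-9/49, -19/49).
The Hessian has h_{vv} = -10, h_{tt} = 4, h_{vt} = -3, giving D = -49 < 0, so the point is a saddle point.
D = (-10)·(4) − (-3)^2 = -49.

-49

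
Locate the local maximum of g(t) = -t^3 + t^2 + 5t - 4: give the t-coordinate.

g'(t) = -3t^2 + 2t + 5. Setting g'(t) = 0 gives t ∈ {-1, 5/3}.
g''(t) = -6t + 2. g''(-1) = 8 > 0 ⇒ local minimum; g''(5/3) = -8 < 0 ⇒ local maximum.
Thus g has its local maximum at t = 5/3, with value 67/27.

5/3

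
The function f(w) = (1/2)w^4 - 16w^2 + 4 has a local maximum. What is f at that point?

f'(w) = 2w^3 - 32w. Setting f'(w) = 0 gives w ∈ {-4, 0, 4}.
Since f''(w) = 6w^2 - 32, we get f''(-4) = 64 > 0 ⇒ local minimum; f''(0) = -32 < 0 ⇒ local maximum; f''(4) = 64 > 0 ⇒ local minimum.
So the local maximum value is f(0) = 4.

4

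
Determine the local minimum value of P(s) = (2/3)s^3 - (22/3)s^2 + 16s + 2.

Critical points: P'(s) = 2s^2 - (44/3)s + 16 vanishes at s = 4/3, 6.
P''(s) = 4s - 44/3. P''(4/3) = -28/3 < 0 ⇒ local maximum; P''(6) = 28/3 > 0 ⇒ local minimum.
Thus P has its local minimum at s = 6, with value -22.

-22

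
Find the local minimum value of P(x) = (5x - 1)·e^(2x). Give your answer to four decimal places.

P'(x) = 5·e^(2x) + (5x - 1)·2·e^(2x) = (10x + 3)·e^(2x). Since e^(2x) > 0, the only critical point is x = -3/10.
P''(-3/10) has the same sign as 10 > 0, so this is a local minimum.
P(-3/10) = (-5/2)·e^(-3/5) ≈ -1.3720.

-1.3720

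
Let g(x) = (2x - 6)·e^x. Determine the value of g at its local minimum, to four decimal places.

-14.7781

Differentiating with the product rule gives g'(x) = (2x - 4)·e^x. Since e^x > 0, the only critical point is x = 2.
g''(2) has the same sign as 2 > 0, so this is a local minimum.
g(2) = (-2)·e^(2) ≈ -14.7781.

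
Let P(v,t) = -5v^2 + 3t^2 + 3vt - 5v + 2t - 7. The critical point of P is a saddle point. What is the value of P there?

-398/69

∂P/∂v = -10v + 3t - 5 = 0 and ∂P/∂t = 3v + 6t + 2 = 0, so (v, t) = (-12/23, -5/69).
The Hessian has P_{vv} = -10, P_{tt} = 6, P_{vt} = 3, giving D = -69 < 0, so the point is a saddle point.
P(-12/23, -5/69) = -398/69.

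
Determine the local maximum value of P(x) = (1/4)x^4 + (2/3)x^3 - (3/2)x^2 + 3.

P'(x) = x^3 + 2x^2 - 3x = 0 at x = -3, 0, 1.
Since P''(x) = 3x^2 + 4x - 3, we get P''(-3) = 12 > 0 ⇒ local minimum; P''(0) = -3 < 0 ⇒ local maximum; P''(1) = 4 > 0 ⇒ local minimum.
So the local maximum value is P(0) = 3.

3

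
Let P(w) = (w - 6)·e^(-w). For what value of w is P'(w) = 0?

P'(w) = 1·e^(-w) + (w - 6)·(-1)·e^(-w) = (-w + 7)·e^(-w). Since e^(-w) > 0, the only critical point is w = 7.
P''(7) has the same sign as -1 < 0, so this is a local maximum.
P(7) = (1)·e^(-7) ≈ 0.0009.

7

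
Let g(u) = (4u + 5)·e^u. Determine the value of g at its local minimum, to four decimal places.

-0.4216

Differentiating with the product rule gives g'(u) = (4u + 9)·e^u. Since e^u > 0, the only critical point is u = -9/4.
g''(-9/4) has the same sign as 4 > 0, so this is a local minimum.
g(-9/4) = (-4)·e^(-9/4) ≈ -0.4216.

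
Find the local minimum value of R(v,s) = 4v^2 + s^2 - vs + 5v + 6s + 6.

-109/15

∂R/∂v = 8v - s + 5 = 0 and ∂R/∂s = -v + 2s + 6 = 0, so (v, s) = (-16/15, -53/15).
The Hessian has R_{vv} = 8, R_{ss} = 2, R_{vs} = -1, giving D = 15 > 0 with R_{vv} > 0, so the point is a local minimum.
R(-16/15, -53/15) = -109/15.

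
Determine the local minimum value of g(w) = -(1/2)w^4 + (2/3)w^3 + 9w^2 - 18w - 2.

-65/6

Critical points: g'(w) = -2w^3 + 2w^2 + 18w - 18 vanishes at w = -3, 1, 3.
Second-derivative test with g''(w) = -6w^2 + 4w + 18: g''(-3) = -48 < 0 ⇒ local maximum; g''(1) = 16 > 0 ⇒ local minimum; g''(3) = -24 < 0 ⇒ local maximum.
Thus g has its local minimum at w = 1, with value -65/6.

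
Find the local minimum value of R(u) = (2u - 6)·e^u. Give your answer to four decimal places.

-14.7781

R'(u) = 2·e^u + (2u - 6)·1·e^u = (2u - 4)·e^u. Since e^u > 0, the only critical point is u = 2.
R''(2) has the same sign as 2 > 0, so this is a local minimum.
R(2) = (-2)·e^(2) ≈ -14.7781.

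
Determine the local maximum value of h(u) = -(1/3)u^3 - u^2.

0

Critical points: h'(u) = -u^2 - 2u vanishes at u = -2, 0.
Since h''(u) = -2u - 2, we get h''(-2) = 2 > 0 ⇒ local minimum; h''(0) = -2 < 0 ⇒ local maximum.
The local maximum is h(0) = 0.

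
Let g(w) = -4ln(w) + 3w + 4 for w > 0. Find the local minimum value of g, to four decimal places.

6.8493

g'(w) = -4/w + 3 = 0 gives w = 4/3.
g''(w) = 4/w², which is positive for w > 0, so this is a local minimum.
g(4/3) = -4·ln(4/3) + 4 + 4 ≈ 6.8493.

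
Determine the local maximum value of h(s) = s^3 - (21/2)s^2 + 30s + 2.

28

Critical points: h'(s) = 3s^2 - 21s + 30 vanishes at s = 2, 5.
Second-derivative test with h''(s) = 6s - 21: h''(2) = -9 < 0 ⇒ local maximum; h''(5) = 9 > 0 ⇒ local minimum.
So the local maximum value is h(2) = 28.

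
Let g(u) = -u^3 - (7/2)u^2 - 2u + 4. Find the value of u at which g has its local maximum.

g'(u) = -3u^2 - 7u - 2 = 0 at u = -2, -1/3.
Second-derivative test with g''(u) = -6u - 7: g''(-2) = 5 > 0 ⇒ local minimum; g''(-1/3) = -5 < 0 ⇒ local maximum.
The local maximum is g(-1/3) = 233/54.

-1/3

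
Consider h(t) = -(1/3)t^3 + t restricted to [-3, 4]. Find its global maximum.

6

The derivative is -t^2 + 1, which vanishes at t = -1 and t = 1.
Evaluating at the critical points and endpoints: h(-3) = 6, h(-1) = -2/3, h(1) = 2/3, h(4) = -52/3.
The maximum over the interval is 6, attained at t = -3.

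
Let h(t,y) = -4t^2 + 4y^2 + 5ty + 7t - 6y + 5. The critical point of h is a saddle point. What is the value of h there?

∂h/∂t = -8t + 5y + 7 = 0 and ∂h/∂y = 5t + 8y - 6 = 0, so (t, y) = (86/89, 13/89).
The Hessian has h_{tt} = -8, h_{yy} = 8, h_{ty} = 5, giving D = -89 < 0, so the point is a saddle point.
h(86/89, 13/89) = 707/89.

707/89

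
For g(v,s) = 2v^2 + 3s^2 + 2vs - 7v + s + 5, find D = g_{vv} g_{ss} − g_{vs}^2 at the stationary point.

20

∂g/∂v = 4v + 2s - 7 = 0 and ∂g/∂s = 2v + 6s + 1 = 0, so (v, s) = (11/5, -9/10).
The Hessian has g_{vv} = 4, g_{ss} = 6, g_{vs} = 2, giving D = 20 > 0 with g_{vv} > 0, so the point is a local minimum.
D = (4)·(6) − (2)^2 = 20.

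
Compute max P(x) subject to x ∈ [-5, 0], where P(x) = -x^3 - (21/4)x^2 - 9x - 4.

139/4

Differentiating, P'(x) = -3x^2 - (21/2)x - 9; which vanishes at x = -2 and x = -3/2.
Candidates: P(-5) = 139/4; P(-2) = 1; P(-3/2) = 17/16; P(0) = -4.
Hence the absolute maximum is 139/4 at x = -5.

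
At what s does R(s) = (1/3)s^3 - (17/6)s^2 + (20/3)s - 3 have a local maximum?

R'(s) = s^2 - (17/3)s + 20/3 = 0 at s = 5/3, 4.
R''(s) = 2s - 17/3. R''(5/3) = -7/3 < 0 ⇒ local maximum; R''(4) = 7/3 > 0 ⇒ local minimum.
So the local maximum value is R(5/3) = 289/162.

5/3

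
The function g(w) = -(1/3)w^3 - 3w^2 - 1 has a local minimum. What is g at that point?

g'(w) = -w^2 - 6w = 0 at w = -6, 0.
Second-derivative test with g''(w) = -2w - 6: g''(-6) = 6 > 0 ⇒ local minimum; g''(0) = -6 < 0 ⇒ local maximum.
Thus g has its local minimum at w = -6, with value -37.

-37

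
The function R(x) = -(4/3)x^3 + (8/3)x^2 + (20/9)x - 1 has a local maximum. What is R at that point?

R'(x) = -4x^2 + (16/3)x + 20/9 = 0 at x = -1/3, 5/3.
Since R''(x) = -8x + 16/3, we get R''(-1/3) = 8 > 0 ⇒ local minimum; R''(5/3) = -8 < 0 ⇒ local maximum.
The local maximum is R(5/3) = 319/81.

319/81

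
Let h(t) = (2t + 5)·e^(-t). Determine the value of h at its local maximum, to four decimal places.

By the product rule, h'(t) = (-2t - 3)·e^(-t). Since e^(-t) > 0, the only critical point is t = -3/2.
h''(-3/2) has the same sign as -2 < 0, so this is a local maximum.
h(-3/2) = (2)·e^(3/2) ≈ 8.9634.

8.9634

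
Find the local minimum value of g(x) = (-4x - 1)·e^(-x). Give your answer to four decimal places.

By the product rule, g'(x) = (4x - 3)·e^(-x). Since e^(-x) > 0, the only critical point is x = 3/4.
g''(3/4) has the same sign as 4 > 0, so this is a local minimum.
g(3/4) = (-4)·e^(-3/4) ≈ -1.8895.

-1.8895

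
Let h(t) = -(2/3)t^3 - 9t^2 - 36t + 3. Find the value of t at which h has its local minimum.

-6

Critical points: h'(t) = -2t^2 - 18t - 36 vanishes at t = -6, -3.
Second-derivative test with h''(t) = -4t - 18: h''(-6) = 6 > 0 ⇒ local minimum; h''(-3) = -6 < 0 ⇒ local maximum.
So the local minimum value is h(-6) = 39.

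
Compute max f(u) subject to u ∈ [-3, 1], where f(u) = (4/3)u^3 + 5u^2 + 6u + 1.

Differentiating, f'(u) = 4u^2 + 10u + 6; which vanishes at u = -3/2 and u = -1.
Compare values at every candidate in [-3, 1]: f(-3) = -8,  f(-3/2) = -5/4,  f(-1) = -4/3,  f(1) = 40/3.
So the maximum is f(1) = 40/3.

40/3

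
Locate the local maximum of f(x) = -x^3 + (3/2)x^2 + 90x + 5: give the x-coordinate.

f'(x) = -3x^2 + 3x + 90 = 0 at x = -5, 6.
f''(x) = -6x + 3. f''(-5) = 33 > 0 ⇒ local minimum; f''(6) = -33 < 0 ⇒ local maximum.
Thus f has its local maximum at x = 6, with value 383.

6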